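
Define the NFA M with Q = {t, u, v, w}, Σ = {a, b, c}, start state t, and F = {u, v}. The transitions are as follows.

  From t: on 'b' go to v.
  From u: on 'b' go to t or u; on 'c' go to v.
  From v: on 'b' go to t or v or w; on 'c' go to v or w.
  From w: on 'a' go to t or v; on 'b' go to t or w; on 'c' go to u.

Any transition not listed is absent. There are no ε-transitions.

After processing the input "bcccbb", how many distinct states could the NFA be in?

Start in {t}.
Read 'b': t→{v}; now {v}.
Read 'c': v→{v, w}; now {v, w}.
Read 'c': v→{v, w}, w→{u}; now {u, v, w}.
Read 'c': u→{v}, v→{v, w}, w→{u}; now {u, v, w}.
Read 'b': u→{t, u}, v→{t, v, w}, w→{t, w}; now {t, u, v, w}.
Read 'b': t→{v}, u→{t, u}, v→{t, v, w}, w→{t, w}; now {t, u, v, w}.
That set has 4 states.

4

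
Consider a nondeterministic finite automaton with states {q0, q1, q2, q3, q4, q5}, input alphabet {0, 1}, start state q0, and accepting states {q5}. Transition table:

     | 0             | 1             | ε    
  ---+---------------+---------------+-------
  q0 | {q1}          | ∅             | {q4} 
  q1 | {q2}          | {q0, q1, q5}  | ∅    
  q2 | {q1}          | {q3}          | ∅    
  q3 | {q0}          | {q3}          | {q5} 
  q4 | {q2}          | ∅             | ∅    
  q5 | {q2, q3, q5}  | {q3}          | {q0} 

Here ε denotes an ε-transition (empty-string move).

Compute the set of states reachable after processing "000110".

{q0, q1, q2, q3, q4, q5}

Start: ε-closure({q0}) = {q0, q4}.
Read '0': q0→{q1}, q4→{q2}; now {q1, q2}.
Read '0': q1→{q2}, q2→{q1}; now {q1, q2}.
Read '0': q1→{q2}, q2→{q1}; now {q1, q2}.
Read '1': q1→{q0, q1, q5}, q2→{q3}; union {q0, q1, q3, q5}; ε-closure = {q0, q1, q3, q4, q5}.
Read '1': q0→∅, q1→{q0, q1, q5}, q3→{q3}, q4→∅, q5→{q3}; union {q0, q1, q3, q5}; ε-closure = {q0, q1, q3, q4, q5}.
Read '0': q0→{q1}, q1→{q2}, q3→{q0}, q4→{q2}, q5→{q2, q3, q5}; union {q0, q1, q2, q3, q5}; ε-closure = {q0, q1, q2, q3, q4, q5}.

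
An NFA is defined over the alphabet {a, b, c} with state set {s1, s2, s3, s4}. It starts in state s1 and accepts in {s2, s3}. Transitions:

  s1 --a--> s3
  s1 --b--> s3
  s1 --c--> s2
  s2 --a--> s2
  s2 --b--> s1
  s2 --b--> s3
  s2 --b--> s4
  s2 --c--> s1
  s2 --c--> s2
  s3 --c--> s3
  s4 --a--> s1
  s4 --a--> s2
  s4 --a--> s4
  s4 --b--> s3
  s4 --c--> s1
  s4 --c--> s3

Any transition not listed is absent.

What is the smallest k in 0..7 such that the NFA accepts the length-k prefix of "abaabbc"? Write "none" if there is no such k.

1

Start in {s1}.
Read 'a': s1→{s3}; now {s3}.
None of the earlier sets intersect F, but {s3} does.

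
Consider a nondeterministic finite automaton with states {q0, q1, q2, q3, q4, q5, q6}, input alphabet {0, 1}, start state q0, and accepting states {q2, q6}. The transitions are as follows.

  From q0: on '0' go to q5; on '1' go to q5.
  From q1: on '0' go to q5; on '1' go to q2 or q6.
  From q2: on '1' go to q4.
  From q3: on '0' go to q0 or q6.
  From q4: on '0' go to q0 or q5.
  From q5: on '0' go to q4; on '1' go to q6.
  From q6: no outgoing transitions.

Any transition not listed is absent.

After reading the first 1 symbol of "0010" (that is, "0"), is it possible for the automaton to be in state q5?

Start in {q0}.
Read '0': q0→{q5}; now {q5}.
State q5 is in {q5}.

Yes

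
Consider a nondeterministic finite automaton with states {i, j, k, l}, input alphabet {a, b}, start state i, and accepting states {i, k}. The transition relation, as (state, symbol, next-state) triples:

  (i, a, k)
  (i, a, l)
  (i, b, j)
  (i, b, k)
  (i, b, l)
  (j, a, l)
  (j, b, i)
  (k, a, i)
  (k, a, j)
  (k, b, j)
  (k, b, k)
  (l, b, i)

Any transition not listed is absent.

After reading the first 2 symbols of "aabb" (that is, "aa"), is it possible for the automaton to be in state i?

Start in {i}.
Read 'a': i→{k, l}; now {k, l}.
Read 'a': k→{i, j}, l→∅; now {i, j}.
State i is in {i, j}.

Yes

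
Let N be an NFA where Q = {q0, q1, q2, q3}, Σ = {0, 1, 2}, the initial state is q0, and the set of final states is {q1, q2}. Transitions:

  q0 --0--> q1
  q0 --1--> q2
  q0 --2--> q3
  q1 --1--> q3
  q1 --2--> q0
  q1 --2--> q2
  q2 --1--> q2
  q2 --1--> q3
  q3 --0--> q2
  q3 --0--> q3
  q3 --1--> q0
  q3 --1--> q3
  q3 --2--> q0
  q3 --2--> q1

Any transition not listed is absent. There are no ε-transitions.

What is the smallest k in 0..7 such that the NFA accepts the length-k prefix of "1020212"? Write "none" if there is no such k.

1

Start in {q0}.
Read '1': q0→{q2}; now {q2}.
None of the earlier sets intersect F, but {q2} does.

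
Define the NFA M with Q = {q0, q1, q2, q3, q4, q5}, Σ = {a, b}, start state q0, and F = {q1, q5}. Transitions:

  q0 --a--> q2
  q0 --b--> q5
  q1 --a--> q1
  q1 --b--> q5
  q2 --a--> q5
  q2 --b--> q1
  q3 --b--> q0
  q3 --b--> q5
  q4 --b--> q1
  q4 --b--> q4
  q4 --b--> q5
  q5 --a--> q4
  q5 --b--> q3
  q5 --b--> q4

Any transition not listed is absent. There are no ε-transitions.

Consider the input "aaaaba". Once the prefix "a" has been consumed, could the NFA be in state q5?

No

Start in {q0}.
Read 'a': q0→{q2}; now {q2}.
State q5 is not in {q2}.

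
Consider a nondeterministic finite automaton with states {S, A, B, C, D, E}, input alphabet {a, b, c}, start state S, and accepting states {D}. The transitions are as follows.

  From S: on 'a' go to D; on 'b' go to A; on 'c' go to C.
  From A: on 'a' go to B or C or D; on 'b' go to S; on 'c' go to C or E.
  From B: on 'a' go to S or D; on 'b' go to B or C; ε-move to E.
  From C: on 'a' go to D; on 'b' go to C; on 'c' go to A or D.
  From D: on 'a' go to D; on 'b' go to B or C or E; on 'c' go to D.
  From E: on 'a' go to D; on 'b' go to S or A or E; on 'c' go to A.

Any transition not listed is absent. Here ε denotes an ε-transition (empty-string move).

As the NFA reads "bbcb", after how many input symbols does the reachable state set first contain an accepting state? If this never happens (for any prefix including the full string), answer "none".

Start in {S}.
Read 'b': S→{A}; now {A}.
Read 'b': A→{S}; now {S}.
Read 'c': S→{C}; now {C}.
Read 'b': C→{C}; now {C}.
No reachable set along the way intersects F.

none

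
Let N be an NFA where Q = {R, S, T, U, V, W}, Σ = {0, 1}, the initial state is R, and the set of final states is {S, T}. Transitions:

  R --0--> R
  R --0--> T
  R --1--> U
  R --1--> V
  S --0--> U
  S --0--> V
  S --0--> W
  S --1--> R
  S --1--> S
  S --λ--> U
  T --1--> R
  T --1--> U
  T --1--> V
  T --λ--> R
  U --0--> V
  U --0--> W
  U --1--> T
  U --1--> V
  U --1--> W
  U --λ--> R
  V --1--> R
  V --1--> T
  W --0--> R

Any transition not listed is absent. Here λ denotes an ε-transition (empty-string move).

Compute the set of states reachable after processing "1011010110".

{R, T, V, W}

Start in {R}.
Read '1': {R} → {R, U, V}.
Read '0': {R, U, V} → {R, T, V, W}.
Read '1': {R, T, V, W} → {R, T, U, V}.
Read '1': {R, T, U, V} → {R, T, U, V, W}.
Read '0': {R, T, U, V, W} → {R, T, V, W}.
Read '1': {R, T, V, W} → {R, T, U, V}.
Read '0': {R, T, U, V} → {R, T, V, W}.
Read '1': {R, T, V, W} → {R, T, U, V}.
Read '1': {R, T, U, V} → {R, T, U, V, W}.
Read '0': {R, T, U, V, W} → {R, T, V, W}.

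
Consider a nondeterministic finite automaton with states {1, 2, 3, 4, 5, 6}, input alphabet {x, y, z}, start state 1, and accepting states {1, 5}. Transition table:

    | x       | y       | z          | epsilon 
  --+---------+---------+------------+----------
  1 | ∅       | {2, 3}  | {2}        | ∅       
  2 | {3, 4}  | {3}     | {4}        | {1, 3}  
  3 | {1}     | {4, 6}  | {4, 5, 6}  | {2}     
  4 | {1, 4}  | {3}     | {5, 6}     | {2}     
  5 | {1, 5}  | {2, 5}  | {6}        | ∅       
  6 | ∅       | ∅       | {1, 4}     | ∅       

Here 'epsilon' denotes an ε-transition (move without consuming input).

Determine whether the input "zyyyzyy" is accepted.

Yes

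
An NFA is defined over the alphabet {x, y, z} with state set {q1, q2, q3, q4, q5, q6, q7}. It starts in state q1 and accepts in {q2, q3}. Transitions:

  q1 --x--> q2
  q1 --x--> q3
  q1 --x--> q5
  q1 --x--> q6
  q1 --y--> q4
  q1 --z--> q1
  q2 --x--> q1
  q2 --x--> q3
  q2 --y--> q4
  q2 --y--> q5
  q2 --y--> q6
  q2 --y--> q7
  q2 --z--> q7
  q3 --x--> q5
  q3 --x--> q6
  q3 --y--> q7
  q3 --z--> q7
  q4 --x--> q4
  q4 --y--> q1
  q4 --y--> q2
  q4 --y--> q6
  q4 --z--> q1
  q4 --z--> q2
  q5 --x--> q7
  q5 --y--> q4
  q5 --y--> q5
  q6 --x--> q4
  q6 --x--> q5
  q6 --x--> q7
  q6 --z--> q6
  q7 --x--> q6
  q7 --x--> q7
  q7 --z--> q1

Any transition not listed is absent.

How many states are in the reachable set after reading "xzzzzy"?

1

Start in {q1}.
Read 'x': q1→{q2, q3, q5, q6}; now {q2, q3, q5, q6}.
Read 'z': q2→{q7}, q3→{q7}, q5→∅, q6→{q6}; now {q6, q7}.
Read 'z': q6→{q6}, q7→{q1}; now {q1, q6}.
Read 'z': q1→{q1}, q6→{q6}; now {q1, q6}.
Read 'z': q1→{q1}, q6→{q6}; now {q1, q6}.
Read 'y': q1→{q4}, q6→∅; now {q4}.
That set has 1 state.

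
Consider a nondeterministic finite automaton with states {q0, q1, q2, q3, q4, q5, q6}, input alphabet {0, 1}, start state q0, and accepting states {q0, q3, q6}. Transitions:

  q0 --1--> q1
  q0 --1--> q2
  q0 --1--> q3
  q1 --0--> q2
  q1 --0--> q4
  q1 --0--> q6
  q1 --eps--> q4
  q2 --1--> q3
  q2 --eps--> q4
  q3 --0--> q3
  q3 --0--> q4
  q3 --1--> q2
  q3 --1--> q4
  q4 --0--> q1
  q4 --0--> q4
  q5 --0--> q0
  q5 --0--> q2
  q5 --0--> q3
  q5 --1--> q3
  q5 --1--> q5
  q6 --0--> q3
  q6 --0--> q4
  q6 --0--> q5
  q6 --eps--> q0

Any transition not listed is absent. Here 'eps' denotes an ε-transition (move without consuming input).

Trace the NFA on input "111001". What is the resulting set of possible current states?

Start in {q0}.
Read '1': {q0} → {q1, q2, q3, q4}.
Read '1': {q1, q2, q3, q4} → {q2, q3, q4}.
Read '1': {q2, q3, q4} → {q2, q3, q4}.
Read '0': {q2, q3, q4} → {q1, q3, q4}.
Read '0': {q1, q3, q4} → {q0, q1, q2, q3, q4, q6}.
Read '1': {q0, q1, q2, q3, q4, q6} → {q1, q2, q3, q4}.

{q1, q2, q3, q4}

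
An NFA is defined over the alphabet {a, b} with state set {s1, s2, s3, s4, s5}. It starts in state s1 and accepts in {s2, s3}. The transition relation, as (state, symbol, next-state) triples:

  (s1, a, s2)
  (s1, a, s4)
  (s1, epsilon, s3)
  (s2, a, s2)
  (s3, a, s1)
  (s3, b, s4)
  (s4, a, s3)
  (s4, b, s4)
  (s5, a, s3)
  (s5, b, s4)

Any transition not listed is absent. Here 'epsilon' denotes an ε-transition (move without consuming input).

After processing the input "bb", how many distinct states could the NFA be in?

Start: ε-closure({s1}) = {s1, s3}.
Read 'b': {s1, s3} → {s4}.
Read 'b': {s4} → {s4}.
That set has 1 state.

1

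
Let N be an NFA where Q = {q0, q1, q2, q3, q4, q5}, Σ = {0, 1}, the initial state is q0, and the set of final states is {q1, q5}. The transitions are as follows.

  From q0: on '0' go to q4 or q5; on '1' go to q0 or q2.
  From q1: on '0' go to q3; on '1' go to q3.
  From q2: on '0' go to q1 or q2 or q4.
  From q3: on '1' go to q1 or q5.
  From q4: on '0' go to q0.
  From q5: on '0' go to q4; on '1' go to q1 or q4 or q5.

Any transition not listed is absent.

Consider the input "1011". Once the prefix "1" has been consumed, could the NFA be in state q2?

Yes

Start in {q0}.
Read '1': q0→{q0, q2}; now {q0, q2}.
State q2 is in {q0, q2}.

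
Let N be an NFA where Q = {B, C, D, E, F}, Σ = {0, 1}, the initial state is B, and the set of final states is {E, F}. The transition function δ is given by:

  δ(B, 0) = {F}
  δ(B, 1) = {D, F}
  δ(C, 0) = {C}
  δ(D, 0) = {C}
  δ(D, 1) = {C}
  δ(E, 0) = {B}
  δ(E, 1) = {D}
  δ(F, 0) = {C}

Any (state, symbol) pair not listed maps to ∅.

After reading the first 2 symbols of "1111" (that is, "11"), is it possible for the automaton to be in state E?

No

Start in {B}.
Read '1': {B} → {D, F}.
Read '1': {D, F} → {C}.
State E is not in {C}.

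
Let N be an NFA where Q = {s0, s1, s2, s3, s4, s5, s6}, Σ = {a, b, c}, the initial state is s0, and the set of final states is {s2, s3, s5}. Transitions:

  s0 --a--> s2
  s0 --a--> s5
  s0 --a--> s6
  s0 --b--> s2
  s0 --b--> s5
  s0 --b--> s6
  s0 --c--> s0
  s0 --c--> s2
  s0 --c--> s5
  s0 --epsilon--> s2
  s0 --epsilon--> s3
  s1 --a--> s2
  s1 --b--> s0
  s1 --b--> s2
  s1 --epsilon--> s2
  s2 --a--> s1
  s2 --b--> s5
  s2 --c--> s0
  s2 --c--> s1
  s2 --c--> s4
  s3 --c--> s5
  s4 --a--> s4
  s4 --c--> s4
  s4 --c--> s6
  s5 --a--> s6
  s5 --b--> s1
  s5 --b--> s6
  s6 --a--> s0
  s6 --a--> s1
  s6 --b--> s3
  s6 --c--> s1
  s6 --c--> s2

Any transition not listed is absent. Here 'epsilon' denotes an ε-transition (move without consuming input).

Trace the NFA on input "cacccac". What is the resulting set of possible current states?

Start: ε-closure({s0}) = {s0, s2, s3}.
Read 'c': s0→{s0, s2, s5}, s2→{s0, s1, s4}, s3→{s5}; union {s0, s1, s2, s4, s5}; ε-closure = {s0, s1, s2, s3, s4, s5}.
Read 'a': s0→{s2, s5, s6}, s1→{s2}, s2→{s1}, s3→∅, s4→{s4}, s5→{s6}; now {s1, s2, s4, s5, s6}.
Read 'c': s1→∅, s2→{s0, s1, s4}, s4→{s4, s6}, s5→∅, s6→{s1, s2}; union {s0, s1, s2, s4, s6}; ε-closure = {s0, s1, s2, s3, s4, s6}.
Read 'c': s0→{s0, s2, s5}, s1→∅, s2→{s0, s1, s4}, s3→{s5}, s4→{s4, s6}, s6→{s1, s2}; union {s0, s1, s2, s4, s5, s6}; ε-closure = {s0, s1, s2, s3, s4, s5, s6}.
Read 'c': s0→{s0, s2, s5}, s1→∅, s2→{s0, s1, s4}, s3→{s5}, s4→{s4, s6}, s5→∅, s6→{s1, s2}; union {s0, s1, s2, s4, s5, s6}; ε-closure = {s0, s1, s2, s3, s4, s5, s6}.
Read 'a': s0→{s2, s5, s6}, s1→{s2}, s2→{s1}, s3→∅, s4→{s4}, s5→{s6}, s6→{s0, s1}; union {s0, s1, s2, s4, s5, s6}; ε-closure = {s0, s1, s2, s3, s4, s5, s6}.
Read 'c': s0→{s0, s2, s5}, s1→∅, s2→{s0, s1, s4}, s3→{s5}, s4→{s4, s6}, s5→∅, s6→{s1, s2}; union {s0, s1, s2, s4, s5, s6}; ε-closure = {s0, s1, s2, s3, s4, s5, s6}.

{s0, s1, s2, s3, s4, s5, s6}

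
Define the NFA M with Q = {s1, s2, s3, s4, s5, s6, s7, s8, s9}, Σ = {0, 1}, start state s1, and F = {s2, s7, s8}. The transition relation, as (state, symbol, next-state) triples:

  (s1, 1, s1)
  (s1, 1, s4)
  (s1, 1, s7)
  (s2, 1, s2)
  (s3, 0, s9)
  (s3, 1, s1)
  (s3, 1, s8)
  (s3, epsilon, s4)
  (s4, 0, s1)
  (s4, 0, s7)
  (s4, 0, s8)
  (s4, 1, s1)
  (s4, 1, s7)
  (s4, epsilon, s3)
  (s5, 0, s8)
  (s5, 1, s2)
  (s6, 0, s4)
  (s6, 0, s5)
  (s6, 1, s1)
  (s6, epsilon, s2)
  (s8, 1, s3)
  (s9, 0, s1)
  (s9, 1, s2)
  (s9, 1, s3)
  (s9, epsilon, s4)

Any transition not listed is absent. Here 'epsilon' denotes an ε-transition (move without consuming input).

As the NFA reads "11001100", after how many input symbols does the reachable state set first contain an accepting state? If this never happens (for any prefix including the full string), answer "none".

1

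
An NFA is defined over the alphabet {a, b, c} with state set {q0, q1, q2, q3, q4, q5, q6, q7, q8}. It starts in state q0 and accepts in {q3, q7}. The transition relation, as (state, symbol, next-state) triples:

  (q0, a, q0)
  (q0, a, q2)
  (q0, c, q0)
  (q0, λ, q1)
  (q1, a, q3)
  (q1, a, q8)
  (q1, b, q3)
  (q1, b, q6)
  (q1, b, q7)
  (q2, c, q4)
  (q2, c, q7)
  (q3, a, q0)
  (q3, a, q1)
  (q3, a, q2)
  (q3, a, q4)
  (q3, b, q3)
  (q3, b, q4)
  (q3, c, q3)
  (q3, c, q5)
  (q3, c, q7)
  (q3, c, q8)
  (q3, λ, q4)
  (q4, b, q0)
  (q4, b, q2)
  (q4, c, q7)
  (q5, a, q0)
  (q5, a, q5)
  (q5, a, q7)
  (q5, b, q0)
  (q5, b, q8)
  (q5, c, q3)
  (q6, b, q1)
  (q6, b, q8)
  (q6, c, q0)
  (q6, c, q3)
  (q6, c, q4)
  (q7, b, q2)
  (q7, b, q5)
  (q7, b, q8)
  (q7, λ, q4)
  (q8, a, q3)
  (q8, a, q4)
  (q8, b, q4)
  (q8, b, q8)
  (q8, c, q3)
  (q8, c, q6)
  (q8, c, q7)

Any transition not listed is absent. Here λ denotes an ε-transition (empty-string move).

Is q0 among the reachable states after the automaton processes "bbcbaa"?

Start: ε-closure({q0}) = {q0, q1}.
Read 'b': q0→∅, q1→{q3, q6, q7}; union {q3, q6, q7}; ε-closure = {q3, q4, q6, q7}.
Read 'b': q3→{q3, q4}, q4→{q0, q2}, q6→{q1, q8}, q7→{q2, q5, q8}; now {q0, q1, q2, q3, q4, q5, q8}.
Read 'c': q0→{q0}, q1→∅, q2→{q4, q7}, q3→{q3, q5, q7, q8}, q4→{q7}, q5→{q3}, q8→{q3, q6, q7}; union {q0, q3, q4, q5, q6, q7, q8}; ε-closure = {q0, q1, q3, q4, q5, q6, q7, q8}.
Read 'b': q0→∅, q1→{q3, q6, q7}, q3→{q3, q4}, q4→{q0, q2}, q5→{q0, q8}, q6→{q1, q8}, q7→{q2, q5, q8}, q8→{q4, q8}; now {q0, q1, q2, q3, q4, q5, q6, q7, q8}.
Read 'a': q0→{q0, q2}, q1→{q3, q8}, q2→∅, q3→{q0, q1, q2, q4}, q4→∅, q5→{q0, q5, q7}, q6→∅, q7→∅, q8→{q3, q4}; now {q0, q1, q2, q3, q4, q5, q7, q8}.
Read 'a': q0→{q0, q2}, q1→{q3, q8}, q2→∅, q3→{q0, q1, q2, q4}, q4→∅, q5→{q0, q5, q7}, q7→∅, q8→{q3, q4}; now {q0, q1, q2, q3, q4, q5, q7, q8}.
State q0 is in {q0, q1, q2, q3, q4, q5, q7, q8}.

Yes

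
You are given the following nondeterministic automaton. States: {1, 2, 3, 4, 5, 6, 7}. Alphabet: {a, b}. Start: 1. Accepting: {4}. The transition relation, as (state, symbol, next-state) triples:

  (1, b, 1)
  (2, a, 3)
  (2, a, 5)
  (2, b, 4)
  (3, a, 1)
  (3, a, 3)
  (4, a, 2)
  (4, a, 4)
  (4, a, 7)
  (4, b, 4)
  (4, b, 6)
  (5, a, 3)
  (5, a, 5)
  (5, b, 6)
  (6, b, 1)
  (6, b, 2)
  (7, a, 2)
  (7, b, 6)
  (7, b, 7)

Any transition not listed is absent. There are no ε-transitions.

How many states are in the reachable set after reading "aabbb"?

Start in {1}.
Read 'a': 1→∅; now ∅.
The set is empty and remains empty for the remaining 4 symbols.
That set has 0 states.

0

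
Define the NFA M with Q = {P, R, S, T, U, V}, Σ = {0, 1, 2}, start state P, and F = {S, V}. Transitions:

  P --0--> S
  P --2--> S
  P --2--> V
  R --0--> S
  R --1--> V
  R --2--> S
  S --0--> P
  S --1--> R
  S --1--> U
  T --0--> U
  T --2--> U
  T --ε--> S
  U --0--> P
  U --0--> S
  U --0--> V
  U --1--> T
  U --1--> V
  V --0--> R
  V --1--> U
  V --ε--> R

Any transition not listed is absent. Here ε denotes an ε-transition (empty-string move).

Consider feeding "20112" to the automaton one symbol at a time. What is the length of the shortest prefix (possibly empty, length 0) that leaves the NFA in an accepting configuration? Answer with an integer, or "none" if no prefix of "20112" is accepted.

1

Start in {P}.
Read '2': P→{S, V}; union {S, V}; ε-closure = {R, S, V}.
None of the earlier sets intersect F, but {R, S, V} does.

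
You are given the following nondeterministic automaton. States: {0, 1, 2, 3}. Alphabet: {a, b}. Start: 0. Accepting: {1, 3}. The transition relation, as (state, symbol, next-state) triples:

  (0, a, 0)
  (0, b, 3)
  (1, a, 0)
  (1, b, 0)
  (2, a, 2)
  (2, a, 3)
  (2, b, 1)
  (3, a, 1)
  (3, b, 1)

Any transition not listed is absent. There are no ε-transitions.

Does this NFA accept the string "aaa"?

Start in {0}.
Read 'a': 0→{0}; now {0}.
Read 'a': 0→{0}; now {0}.
Read 'a': 0→{0}; now {0}.
The final set {0} contains no accepting state.

No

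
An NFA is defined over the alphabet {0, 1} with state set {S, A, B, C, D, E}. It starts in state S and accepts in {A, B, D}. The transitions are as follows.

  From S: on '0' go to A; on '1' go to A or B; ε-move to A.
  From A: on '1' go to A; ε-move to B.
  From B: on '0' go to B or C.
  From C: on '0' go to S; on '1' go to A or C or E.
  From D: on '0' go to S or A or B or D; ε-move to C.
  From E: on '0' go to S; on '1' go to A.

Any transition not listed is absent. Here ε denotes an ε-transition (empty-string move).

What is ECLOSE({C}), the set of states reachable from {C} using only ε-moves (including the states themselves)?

{C}

Begin with {C}.
No ε-moves leave this set, so the closure equals the set itself.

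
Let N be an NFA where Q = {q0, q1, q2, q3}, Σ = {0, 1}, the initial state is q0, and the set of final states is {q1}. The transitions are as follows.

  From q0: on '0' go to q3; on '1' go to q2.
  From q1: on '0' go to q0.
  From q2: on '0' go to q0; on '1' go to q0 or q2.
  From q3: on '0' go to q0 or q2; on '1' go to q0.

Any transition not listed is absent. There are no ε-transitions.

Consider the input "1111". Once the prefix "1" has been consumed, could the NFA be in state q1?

No

Start in {q0}.
Read '1': {q0} → {q2}.
State q1 is not in {q2}.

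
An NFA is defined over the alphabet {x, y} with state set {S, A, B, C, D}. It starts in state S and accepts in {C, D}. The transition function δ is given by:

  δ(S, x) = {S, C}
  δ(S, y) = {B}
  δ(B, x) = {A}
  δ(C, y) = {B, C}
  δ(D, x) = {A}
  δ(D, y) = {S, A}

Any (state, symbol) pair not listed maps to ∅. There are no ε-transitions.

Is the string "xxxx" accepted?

Yes

Start in {S}.
Read 'x': {S} → {S, C}.
Read 'x': {S, C} → {S, C}.
Read 'x': {S, C} → {S, C}.
Read 'x': {S, C} → {S, C}.
The final set {S, C} contains the accepting state C.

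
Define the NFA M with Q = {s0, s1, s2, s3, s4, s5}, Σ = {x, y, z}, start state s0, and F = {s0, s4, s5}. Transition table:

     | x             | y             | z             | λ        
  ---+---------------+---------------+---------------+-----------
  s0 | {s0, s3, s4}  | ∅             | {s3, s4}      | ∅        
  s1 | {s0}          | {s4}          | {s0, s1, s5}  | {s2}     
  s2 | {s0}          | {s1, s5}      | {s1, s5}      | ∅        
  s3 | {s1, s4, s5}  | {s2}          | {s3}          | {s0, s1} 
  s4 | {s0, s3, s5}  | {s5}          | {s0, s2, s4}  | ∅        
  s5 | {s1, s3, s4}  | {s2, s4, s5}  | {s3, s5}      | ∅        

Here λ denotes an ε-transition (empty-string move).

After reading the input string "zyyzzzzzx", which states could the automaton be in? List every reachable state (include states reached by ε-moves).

{s0, s1, s2, s3, s4, s5}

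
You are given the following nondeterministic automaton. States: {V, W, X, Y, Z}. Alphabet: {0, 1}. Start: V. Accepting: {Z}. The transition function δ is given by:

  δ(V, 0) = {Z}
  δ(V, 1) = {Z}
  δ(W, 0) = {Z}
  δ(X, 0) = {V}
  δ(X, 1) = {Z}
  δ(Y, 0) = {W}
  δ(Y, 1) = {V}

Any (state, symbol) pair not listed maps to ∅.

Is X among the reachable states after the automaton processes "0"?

No

Start in {V}.
Read '0': V→{Z}; now {Z}.
State X is not in {Z}.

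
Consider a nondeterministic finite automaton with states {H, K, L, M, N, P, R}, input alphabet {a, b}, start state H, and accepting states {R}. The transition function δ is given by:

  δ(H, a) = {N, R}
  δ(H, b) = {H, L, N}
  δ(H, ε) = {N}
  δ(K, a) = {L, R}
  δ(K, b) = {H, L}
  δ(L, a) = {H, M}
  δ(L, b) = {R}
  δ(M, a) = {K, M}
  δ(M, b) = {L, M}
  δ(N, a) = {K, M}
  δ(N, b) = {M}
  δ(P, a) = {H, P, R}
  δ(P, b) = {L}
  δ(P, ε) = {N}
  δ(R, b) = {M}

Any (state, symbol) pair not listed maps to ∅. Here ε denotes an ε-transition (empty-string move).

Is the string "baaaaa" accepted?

Yes

Start: ε-closure({H}) = {H, N}.
Read 'b': H→{H, L, N}, N→{M}; now {H, L, M, N}.
Read 'a': H→{N, R}, L→{H, M}, M→{K, M}, N→{K, M}; now {H, K, M, N, R}.
Read 'a': H→{N, R}, K→{L, R}, M→{K, M}, N→{K, M}, R→∅; now {K, L, M, N, R}.
Read 'a': K→{L, R}, L→{H, M}, M→{K, M}, N→{K, M}, R→∅; union {H, K, L, M, R}; ε-closure = {H, K, L, M, N, R}.
Read 'a': H→{N, R}, K→{L, R}, L→{H, M}, M→{K, M}, N→{K, M}, R→∅; now {H, K, L, M, N, R}.
Read 'a': H→{N, R}, K→{L, R}, L→{H, M}, M→{K, M}, N→{K, M}, R→∅; now {H, K, L, M, N, R}.
The final set {H, K, L, M, N, R} contains the accepting state R.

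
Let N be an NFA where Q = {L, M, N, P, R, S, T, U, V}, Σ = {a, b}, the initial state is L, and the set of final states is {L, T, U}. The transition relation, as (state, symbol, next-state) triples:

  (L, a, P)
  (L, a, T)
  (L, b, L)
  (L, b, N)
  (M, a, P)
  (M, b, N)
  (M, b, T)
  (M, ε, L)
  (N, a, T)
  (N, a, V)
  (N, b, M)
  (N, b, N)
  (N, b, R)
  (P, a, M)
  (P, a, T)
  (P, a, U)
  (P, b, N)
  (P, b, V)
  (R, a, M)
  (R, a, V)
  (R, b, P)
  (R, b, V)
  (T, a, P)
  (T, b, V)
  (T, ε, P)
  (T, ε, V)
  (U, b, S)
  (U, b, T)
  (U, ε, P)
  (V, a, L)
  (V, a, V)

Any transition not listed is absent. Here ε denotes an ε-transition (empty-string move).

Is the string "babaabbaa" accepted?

Yes

Start in {L}.
Read 'b': {L} → {L, N}.
Read 'a': {L, N} → {P, T, V}.
Read 'b': {P, T, V} → {N, V}.
Read 'a': {N, V} → {L, P, T, V}.
Read 'a': {L, P, T, V} → {L, M, P, T, U, V}.
Read 'b': {L, M, P, T, U, V} → {L, N, P, S, T, V}.
Read 'b': {L, N, P, S, T, V} → {L, M, N, R, V}.
Read 'a': {L, M, N, R, V} → {L, M, P, T, V}.
Read 'a': {L, M, P, T, V} → {L, M, P, T, U, V}.
The final set {L, M, P, T, U, V} contains the accepting states L, T, U.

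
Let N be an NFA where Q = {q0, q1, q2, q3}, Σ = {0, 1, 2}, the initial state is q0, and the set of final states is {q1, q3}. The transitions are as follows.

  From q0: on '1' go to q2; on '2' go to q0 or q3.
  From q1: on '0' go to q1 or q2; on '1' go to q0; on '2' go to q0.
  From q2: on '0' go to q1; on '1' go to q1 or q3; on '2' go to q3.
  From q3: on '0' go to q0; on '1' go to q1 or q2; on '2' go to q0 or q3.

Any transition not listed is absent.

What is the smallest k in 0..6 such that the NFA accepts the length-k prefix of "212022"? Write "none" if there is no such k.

Start in {q0}.
Read '2': q0→{q0, q3}; now {q0, q3}.
None of the earlier sets intersect F, but {q0, q3} does.

1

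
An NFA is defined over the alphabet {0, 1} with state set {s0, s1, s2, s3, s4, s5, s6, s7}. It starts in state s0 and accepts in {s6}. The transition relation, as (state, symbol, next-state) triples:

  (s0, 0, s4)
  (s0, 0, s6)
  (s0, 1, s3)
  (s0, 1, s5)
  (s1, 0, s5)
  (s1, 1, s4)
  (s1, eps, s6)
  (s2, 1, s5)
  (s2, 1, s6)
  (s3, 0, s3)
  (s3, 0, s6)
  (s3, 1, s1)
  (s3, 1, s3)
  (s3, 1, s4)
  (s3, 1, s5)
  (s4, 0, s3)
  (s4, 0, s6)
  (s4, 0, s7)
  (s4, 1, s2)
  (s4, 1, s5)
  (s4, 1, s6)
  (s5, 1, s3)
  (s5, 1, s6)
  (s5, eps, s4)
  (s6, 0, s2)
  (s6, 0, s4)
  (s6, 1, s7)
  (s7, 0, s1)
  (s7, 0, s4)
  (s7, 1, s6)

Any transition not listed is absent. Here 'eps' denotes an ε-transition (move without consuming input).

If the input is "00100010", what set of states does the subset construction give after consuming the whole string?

Start in {s0}.
Read '0': {s0} → {s4, s6}.
Read '0': {s4, s6} → {s2, s3, s4, s6, s7}.
Read '1': {s2, s3, s4, s6, s7} → {s1, s2, s3, s4, s5, s6, s7}.
Read '0': {s1, s2, s3, s4, s5, s6, s7} → {s1, s2, s3, s4, s5, s6, s7}.
Read '0': {s1, s2, s3, s4, s5, s6, s7} → {s1, s2, s3, s4, s5, s6, s7}.
Read '0': {s1, s2, s3, s4, s5, s6, s7} → {s1, s2, s3, s4, s5, s6, s7}.
Read '1': {s1, s2, s3, s4, s5, s6, s7} → {s1, s2, s3, s4, s5, s6, s7}.
Read '0': {s1, s2, s3, s4, s5, s6, s7} → {s1, s2, s3, s4, s5, s6, s7}.

{s1, s2, s3, s4, s5, s6, s7}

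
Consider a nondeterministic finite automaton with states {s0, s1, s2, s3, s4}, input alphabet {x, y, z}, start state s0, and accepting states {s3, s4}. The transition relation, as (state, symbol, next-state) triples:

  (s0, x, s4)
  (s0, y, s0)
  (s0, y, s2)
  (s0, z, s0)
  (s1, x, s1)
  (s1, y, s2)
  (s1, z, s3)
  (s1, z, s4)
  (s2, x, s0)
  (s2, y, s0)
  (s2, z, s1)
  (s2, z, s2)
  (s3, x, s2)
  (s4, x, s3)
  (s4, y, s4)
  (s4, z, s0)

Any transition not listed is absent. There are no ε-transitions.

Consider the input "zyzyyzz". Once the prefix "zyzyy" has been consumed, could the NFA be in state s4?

No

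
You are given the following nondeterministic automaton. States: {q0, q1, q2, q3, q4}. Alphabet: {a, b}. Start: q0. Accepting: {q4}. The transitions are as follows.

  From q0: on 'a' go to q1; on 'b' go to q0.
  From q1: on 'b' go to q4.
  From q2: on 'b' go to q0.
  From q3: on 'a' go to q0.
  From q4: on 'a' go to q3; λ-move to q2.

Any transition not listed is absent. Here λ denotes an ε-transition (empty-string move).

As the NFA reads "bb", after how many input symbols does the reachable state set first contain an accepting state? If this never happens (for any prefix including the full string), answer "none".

none

Start in {q0}.
Read 'b': {q0} → {q0}.
Read 'b': {q0} → {q0}.
No reachable set along the way intersects F.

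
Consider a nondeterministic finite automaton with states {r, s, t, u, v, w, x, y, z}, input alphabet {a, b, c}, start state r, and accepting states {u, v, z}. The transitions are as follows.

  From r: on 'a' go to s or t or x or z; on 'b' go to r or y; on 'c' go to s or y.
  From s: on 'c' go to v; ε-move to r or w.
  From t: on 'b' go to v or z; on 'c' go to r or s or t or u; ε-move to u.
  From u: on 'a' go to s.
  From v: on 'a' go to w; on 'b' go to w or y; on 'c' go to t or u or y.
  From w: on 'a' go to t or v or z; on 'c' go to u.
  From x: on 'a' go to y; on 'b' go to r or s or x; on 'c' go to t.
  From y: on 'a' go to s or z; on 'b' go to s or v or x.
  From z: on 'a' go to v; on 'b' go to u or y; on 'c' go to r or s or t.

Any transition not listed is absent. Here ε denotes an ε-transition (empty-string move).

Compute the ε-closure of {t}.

Begin with {t}.
ε-move t → u; add u.

{t, u}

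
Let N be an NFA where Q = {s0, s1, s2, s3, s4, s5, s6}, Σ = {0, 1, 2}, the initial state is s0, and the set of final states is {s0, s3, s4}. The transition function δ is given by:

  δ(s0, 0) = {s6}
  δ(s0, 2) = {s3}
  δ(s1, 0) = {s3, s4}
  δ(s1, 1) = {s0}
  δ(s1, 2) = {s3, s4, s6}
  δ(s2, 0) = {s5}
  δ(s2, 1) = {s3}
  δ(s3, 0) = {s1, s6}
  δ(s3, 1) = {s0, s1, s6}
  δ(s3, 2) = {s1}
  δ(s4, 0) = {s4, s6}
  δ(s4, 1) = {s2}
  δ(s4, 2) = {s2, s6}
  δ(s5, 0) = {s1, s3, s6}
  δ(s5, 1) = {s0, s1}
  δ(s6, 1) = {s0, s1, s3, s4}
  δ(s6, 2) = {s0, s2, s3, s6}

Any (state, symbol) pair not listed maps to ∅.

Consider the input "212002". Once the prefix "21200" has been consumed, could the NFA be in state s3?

Yes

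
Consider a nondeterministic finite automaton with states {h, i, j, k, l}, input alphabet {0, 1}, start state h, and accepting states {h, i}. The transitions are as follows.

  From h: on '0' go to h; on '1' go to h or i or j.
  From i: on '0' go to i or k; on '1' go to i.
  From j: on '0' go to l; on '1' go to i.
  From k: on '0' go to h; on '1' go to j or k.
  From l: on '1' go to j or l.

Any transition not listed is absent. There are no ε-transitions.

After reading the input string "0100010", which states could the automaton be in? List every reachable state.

{h, i, k, l}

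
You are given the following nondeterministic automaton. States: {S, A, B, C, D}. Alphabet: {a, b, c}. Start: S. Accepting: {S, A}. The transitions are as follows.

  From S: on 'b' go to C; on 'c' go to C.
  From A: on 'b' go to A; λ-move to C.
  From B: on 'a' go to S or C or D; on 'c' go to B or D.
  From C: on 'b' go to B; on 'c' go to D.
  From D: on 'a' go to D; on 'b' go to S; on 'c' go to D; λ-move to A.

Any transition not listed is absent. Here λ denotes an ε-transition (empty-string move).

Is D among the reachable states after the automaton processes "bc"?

Yes

Start in {S}.
Read 'b': {S} → {C}.
Read 'c': {C} → {A, C, D}.
State D is in {A, C, D}.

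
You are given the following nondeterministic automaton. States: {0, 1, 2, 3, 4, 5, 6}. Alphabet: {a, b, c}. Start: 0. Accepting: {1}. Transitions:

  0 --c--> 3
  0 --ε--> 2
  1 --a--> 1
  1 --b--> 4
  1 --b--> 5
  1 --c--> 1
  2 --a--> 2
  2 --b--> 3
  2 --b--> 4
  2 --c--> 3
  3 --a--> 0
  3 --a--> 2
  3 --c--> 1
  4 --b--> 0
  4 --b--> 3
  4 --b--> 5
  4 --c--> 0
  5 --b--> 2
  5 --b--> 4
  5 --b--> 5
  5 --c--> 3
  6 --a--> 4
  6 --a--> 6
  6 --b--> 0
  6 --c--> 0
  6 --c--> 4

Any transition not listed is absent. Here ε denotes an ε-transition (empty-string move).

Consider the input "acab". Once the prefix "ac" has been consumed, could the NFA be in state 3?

Yes

Start: ε-closure({0}) = {0, 2}.
Read 'a': 0→∅, 2→{2}; now {2}.
Read 'c': 2→{3}; now {3}.
State 3 is in {3}.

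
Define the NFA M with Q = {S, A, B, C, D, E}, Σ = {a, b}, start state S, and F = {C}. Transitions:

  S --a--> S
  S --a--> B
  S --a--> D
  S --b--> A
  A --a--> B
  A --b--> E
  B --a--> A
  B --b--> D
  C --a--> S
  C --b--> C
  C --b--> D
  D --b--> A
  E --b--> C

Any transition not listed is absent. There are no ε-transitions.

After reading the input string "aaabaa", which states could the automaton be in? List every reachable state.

{A}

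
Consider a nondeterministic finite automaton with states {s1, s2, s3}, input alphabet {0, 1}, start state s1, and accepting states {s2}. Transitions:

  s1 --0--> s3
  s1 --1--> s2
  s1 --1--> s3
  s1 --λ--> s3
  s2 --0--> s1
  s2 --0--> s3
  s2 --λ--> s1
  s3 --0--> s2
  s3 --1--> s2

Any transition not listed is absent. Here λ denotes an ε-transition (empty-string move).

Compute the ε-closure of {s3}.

Begin with {s3}.
No ε-moves leave this set, so the closure equals the set itself.

{s3}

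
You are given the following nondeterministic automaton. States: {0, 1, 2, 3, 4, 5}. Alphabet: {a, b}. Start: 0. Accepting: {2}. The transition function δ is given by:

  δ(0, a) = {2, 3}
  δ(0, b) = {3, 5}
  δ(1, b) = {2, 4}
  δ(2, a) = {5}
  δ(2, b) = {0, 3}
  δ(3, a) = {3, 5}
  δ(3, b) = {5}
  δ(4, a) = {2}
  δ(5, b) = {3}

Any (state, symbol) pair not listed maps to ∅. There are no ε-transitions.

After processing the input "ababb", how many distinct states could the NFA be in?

Start in {0}.
Read 'a': 0→{2, 3}; now {2, 3}.
Read 'b': 2→{0, 3}, 3→{5}; now {0, 3, 5}.
Read 'a': 0→{2, 3}, 3→{3, 5}, 5→∅; now {2, 3, 5}.
Read 'b': 2→{0, 3}, 3→{5}, 5→{3}; now {0, 3, 5}.
Read 'b': 0→{3, 5}, 3→{5}, 5→{3}; now {3, 5}.
That set has 2 states.

2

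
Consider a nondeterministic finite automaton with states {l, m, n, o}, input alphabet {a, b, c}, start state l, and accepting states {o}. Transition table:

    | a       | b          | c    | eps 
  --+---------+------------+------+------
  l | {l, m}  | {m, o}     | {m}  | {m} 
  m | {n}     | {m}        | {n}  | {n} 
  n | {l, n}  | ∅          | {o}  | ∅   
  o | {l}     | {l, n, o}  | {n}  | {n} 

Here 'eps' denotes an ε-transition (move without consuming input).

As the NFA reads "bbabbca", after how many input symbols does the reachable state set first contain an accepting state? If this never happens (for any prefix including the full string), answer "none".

1

Start: ε-closure({l}) = {l, m, n}.
Read 'b': l→{m, o}, m→{m}, n→∅; union {m, o}; ε-closure = {m, n, o}.
None of the earlier sets intersect F, but {m, n, o} does.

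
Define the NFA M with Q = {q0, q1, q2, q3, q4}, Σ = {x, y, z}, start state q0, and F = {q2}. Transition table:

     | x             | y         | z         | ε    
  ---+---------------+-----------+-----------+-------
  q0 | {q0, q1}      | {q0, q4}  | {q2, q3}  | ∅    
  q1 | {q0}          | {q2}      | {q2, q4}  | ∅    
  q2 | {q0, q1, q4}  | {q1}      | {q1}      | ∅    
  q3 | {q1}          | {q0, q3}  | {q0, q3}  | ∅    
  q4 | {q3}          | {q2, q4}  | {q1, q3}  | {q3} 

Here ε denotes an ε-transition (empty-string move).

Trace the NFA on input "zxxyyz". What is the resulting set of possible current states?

{q0, q1, q2, q3, q4}

Start in {q0}.
Read 'z': q0→{q2, q3}; now {q2, q3}.
Read 'x': q2→{q0, q1, q4}, q3→{q1}; union {q0, q1, q4}; ε-closure = {q0, q1, q3, q4}.
Read 'x': q0→{q0, q1}, q1→{q0}, q3→{q1}, q4→{q3}; now {q0, q1, q3}.
Read 'y': q0→{q0, q4}, q1→{q2}, q3→{q0, q3}; now {q0, q2, q3, q4}.
Read 'y': q0→{q0, q4}, q2→{q1}, q3→{q0, q3}, q4→{q2, q4}; now {q0, q1, q2, q3, q4}.
Read 'z': q0→{q2, q3}, q1→{q2, q4}, q2→{q1}, q3→{q0, q3}, q4→{q1, q3}; now {q0, q1, q2, q3, q4}.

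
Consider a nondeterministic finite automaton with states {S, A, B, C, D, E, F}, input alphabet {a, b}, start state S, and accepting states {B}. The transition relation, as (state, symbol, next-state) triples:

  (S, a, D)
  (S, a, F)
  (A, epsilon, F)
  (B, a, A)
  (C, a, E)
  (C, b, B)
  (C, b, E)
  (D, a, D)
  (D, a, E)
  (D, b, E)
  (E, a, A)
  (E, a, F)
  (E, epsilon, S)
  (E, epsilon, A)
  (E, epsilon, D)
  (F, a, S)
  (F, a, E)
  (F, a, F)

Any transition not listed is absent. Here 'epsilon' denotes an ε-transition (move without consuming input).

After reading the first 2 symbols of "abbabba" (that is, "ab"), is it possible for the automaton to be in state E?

Yes

Start in {S}.
Read 'a': {S} → {D, F}.
Read 'b': {D, F} → {S, A, D, E, F}.
State E is in {S, A, D, E, F}.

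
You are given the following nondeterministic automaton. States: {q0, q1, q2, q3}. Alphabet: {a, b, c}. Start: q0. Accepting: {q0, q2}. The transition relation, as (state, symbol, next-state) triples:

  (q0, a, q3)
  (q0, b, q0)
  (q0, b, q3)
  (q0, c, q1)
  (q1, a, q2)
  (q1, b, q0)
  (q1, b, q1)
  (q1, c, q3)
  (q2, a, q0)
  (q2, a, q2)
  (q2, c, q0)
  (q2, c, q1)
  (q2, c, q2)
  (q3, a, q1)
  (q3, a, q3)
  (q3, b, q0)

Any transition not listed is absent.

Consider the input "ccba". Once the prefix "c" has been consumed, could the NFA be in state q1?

Start in {q0}.
Read 'c': q0→{q1}; now {q1}.
State q1 is in {q1}.

Yes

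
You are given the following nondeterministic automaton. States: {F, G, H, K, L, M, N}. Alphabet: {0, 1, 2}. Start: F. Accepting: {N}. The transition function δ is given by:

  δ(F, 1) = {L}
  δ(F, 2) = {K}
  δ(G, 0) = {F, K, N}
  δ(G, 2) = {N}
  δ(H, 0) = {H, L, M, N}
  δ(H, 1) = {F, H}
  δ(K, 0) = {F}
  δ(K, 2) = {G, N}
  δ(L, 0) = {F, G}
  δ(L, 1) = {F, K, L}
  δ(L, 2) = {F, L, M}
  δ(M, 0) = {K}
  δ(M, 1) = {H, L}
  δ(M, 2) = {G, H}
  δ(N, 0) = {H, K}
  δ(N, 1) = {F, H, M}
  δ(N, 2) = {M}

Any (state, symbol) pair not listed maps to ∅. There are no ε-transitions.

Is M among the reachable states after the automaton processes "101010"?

Start in {F}.
Read '1': {F} → {L}.
Read '0': {L} → {F, G}.
Read '1': {F, G} → {L}.
Read '0': {L} → {F, G}.
Read '1': {F, G} → {L}.
Read '0': {L} → {F, G}.
State M is not in {F, G}.

No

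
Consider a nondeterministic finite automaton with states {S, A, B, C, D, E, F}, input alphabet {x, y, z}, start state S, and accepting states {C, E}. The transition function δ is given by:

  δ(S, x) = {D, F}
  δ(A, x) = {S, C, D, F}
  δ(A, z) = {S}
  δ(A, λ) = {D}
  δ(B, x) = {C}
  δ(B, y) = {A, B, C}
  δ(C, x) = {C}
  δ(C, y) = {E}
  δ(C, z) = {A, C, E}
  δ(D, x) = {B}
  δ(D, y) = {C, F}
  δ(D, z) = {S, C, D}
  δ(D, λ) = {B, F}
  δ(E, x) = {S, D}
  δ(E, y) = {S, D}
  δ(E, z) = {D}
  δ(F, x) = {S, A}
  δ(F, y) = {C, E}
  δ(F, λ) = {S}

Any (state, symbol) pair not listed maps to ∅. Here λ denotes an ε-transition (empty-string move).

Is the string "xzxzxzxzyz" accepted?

Yes

Start in {S}.
Read 'x': {S} → {S, B, D, F}.
Read 'z': {S, B, D, F} → {S, B, C, D, F}.
Read 'x': {S, B, C, D, F} → {S, A, B, C, D, F}.
Read 'z': {S, A, B, C, D, F} → {S, A, B, C, D, E, F}.
Read 'x': {S, A, B, C, D, E, F} → {S, A, B, C, D, F}.
Read 'z': {S, A, B, C, D, F} → {S, A, B, C, D, E, F}.
Read 'x': {S, A, B, C, D, E, F} → {S, A, B, C, D, F}.
Read 'z': {S, A, B, C, D, F} → {S, A, B, C, D, E, F}.
Read 'y': {S, A, B, C, D, E, F} → {S, A, B, C, D, E, F}.
Read 'z': {S, A, B, C, D, E, F} → {S, A, B, C, D, E, F}.
The final set {S, A, B, C, D, E, F} contains the accepting states C, E.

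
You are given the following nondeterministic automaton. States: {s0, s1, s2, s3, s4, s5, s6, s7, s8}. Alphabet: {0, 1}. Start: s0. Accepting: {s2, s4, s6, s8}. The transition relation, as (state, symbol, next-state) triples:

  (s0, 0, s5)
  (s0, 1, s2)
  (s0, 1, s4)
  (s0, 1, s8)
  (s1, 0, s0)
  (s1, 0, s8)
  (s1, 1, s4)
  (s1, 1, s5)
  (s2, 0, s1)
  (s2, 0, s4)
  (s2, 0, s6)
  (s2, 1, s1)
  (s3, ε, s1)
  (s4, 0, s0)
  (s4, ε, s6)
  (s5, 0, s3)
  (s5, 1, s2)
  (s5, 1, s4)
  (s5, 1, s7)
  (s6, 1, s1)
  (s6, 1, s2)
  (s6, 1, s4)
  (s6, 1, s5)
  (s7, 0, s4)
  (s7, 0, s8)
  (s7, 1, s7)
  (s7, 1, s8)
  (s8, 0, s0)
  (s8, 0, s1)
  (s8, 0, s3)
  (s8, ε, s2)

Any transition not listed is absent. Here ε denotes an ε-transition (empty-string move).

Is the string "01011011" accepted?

Yes

Start in {s0}.
Read '0': {s0} → {s5}.
Read '1': {s5} → {s2, s4, s6, s7}.
Read '0': {s2, s4, s6, s7} → {s0, s1, s2, s4, s6, s8}.
Read '1': {s0, s1, s2, s4, s6, s8} → {s1, s2, s4, s5, s6, s8}.
Read '1': {s1, s2, s4, s5, s6, s8} → {s1, s2, s4, s5, s6, s7}.
Read '0': {s1, s2, s4, s5, s6, s7} → {s0, s1, s2, s3, s4, s6, s8}.
Read '1': {s0, s1, s2, s3, s4, s6, s8} → {s1, s2, s4, s5, s6, s8}.
Read '1': {s1, s2, s4, s5, s6, s8} → {s1, s2, s4, s5, s6, s7}.
The final set {s1, s2, s4, s5, s6, s7} contains the accepting states s2, s4, s6.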